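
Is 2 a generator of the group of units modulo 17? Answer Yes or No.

φ(17) = 17 − 1 = 16 = 2^4.
2 is a primitive root mod 17 iff 2^(φ(17)/q) ≢ 1 for every prime q | φ(17), i.e. q ∈ {2}.
2^8 ≡ 1 (mod 17)  [q = 2: ≡ 1 ✗]
2^8 ≡ 1 shows ord(2) | 8, strictly less than φ(17); not a primitive root.

No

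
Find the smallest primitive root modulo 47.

5

φ(47) = 47 − 1 = 46 = 2 · 23.
Test candidates g = 2, 3, … against the prime factors q ∈ {2, 23} of φ(47): g is a generator iff g^(46/q) ≢ 1 for every such q.
g = 2: 2^23 ≡ 1 — hits 1, so not a primitive root.
g = 3: 3^23 ≡ 1 — hits 1, so not a primitive root.
g = 4: 4^23 ≡ 1 — hits 1, so not a primitive root.
g = 5: 5^23 ≡ 46; 5^2 ≡ 25 — none is 1, so 5 is a primitive root.
Hence the least primitive root of 47 is 5.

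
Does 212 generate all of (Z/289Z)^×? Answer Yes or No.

No

φ(289) = φ(17^2) = 17·(17−1) = 272 = 2^4 · 17.
It suffices to check that the order of 212 is not a proper divisor of 272: compute 212^(272/q) for q ∈ {2, 17}.
212^136 ≡ 1 (mod 289)  [q = 2: ≡ 1 ✗]
212^16 ≡ 205 (mod 289)  [q = 17: ≢ 1 ✓]
212^136 ≡ 1 shows ord(212) | 136, strictly less than φ(289); not a primitive root.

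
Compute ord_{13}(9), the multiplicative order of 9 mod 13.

ord(9) | φ(13) = 13 − 1 = 12 = 2^2 · 3.
Divisors of 12: 1, 2, 3, 4, 6, 12.
Test each divisor d:
9^1 ≡ 9 (mod 13)
9^2 ≡ 3 (mod 13)
9^3 ≡ 1 (mod 13) ✓
The smallest such exponent is 3, so the order of 9 is 3.

3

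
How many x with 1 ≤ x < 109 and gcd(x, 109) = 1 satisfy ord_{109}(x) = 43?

0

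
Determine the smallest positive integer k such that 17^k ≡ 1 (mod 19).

9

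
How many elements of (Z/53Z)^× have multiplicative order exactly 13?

φ(53) = 53 − 1 = 52 = 2^2 · 13.
(Z/53Z)^× is cyclic (|G| = 52); a cyclic group of order m has exactly φ(d) elements of each order d | m, and none otherwise.
13 | 52, and φ(13) = 13 − 1 = 12.

12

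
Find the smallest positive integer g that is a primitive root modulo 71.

7

φ(71) = 71 − 1 = 70 = 2 · 5 · 7.
g is a primitive root iff g^(70/q) ≢ 1 (mod 71) for each prime q ∈ {2, 5, 7}.
g = 2: 2^35 ≡ 1 — hits 1, so not a primitive root.
g = 3: 3^35 ≡ 1 — hits 1, so not a primitive root.
g = 4: 4^35 ≡ 1 — hits 1, so not a primitive root.
g = 5: 5^35 ≡ 1 — hits 1, so not a primitive root.
g = 6: 6^35 ≡ 1 — hits 1, so not a primitive root.
g = 7: 7^35 ≡ 70; 7^14 ≡ 54; 7^10 ≡ 45 — none is 1, so 7 is a primitive root.
Hence the least primitive root of 71 is 7.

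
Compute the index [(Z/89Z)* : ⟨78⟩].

ord(78) | φ(89) = 89 − 1 = 88 = 2^3 · 11.
Divisors of 88: 1, 2, 4, 8, 11, 22, 44, 88.
Evaluate successive powers at the divisors of 88:
78^1 ≡ 78 (mod 89)
78^2 ≡ 32 (mod 89)
78^4 ≡ 45 (mod 89)
78^8 ≡ 67 (mod 89)
78^11 ≡ 1 (mod 89) ✓
Thus |⟨78⟩| = ord(78) = 11.
The index is φ(89) / ord(78) = 88 / 11 = 8.

8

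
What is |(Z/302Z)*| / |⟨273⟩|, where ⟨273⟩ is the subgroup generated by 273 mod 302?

ord(273) | φ(302) = φ(2)·φ(151) = 1·150 = 150 = 2 · 3 · 5^2.
Divisors of 150: 1, 2, 3, 5, 6, 10, 15, 25, 30, 50, 75, 150.
Compute 273^d (mod 302) for the divisors d until we hit 1:
273^1 ≡ 273
273^2 ≡ 237
273^3 ≡ 73
273^5 ≡ 87
273^6 ≡ 195
273^10 ≡ 19
273^15 ≡ 143
273^25 ≡ 301
273^30 ≡ 215
273^50 ≡ 1
The order of 273 is 50, so the subgroup it generates has 50 elements.
Index = |(Z/302Z)^×| / |⟨273⟩| = 150 / 50 = 3.

3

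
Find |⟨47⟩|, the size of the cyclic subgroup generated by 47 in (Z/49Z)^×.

The order of 47 must divide φ(49) = φ(7^2) = 7·(7−1) = 42 = 2 · 3 · 7.
Divisors of 42: 1, 2, 3, 6, 7, 14, 21, 42.
Evaluate successive powers at the divisors of 42:
47^1 ≡ 47 (mod 49)
47^2 ≡ 4 (mod 49)
47^3 ≡ 41 (mod 49)
47^6 ≡ 15 (mod 49)
47^7 ≡ 19 (mod 49)
47^14 ≡ 18 (mod 49)
47^21 ≡ 48 (mod 49)
47^42 ≡ 1 (mod 49) ✓
So ord_49(47) = 42.

42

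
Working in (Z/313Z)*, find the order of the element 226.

156

ord(226) | φ(313) = 313 − 1 = 312 = 2^3 · 3 · 13.
Divisors of 312: 1, 2, 3, 4, 6, 8, 12, 13, 24, 26, 39, 52, 78, 104, 156, 312.
Compute 226^d (mod 313) for the divisors d until we hit 1:
226^1 ≡ 226
226^2 ≡ 57
226^3 ≡ 49
226^4 ≡ 119
226^6 ≡ 210
226^8 ≡ 76
226^12 ≡ 280
226^13 ≡ 54
226^24 ≡ 150
226^26 ≡ 99
226^39 ≡ 25
226^52 ≡ 98
226^78 ≡ 312
226^104 ≡ 214
226^156 ≡ 1
The smallest such exponent is 156, so the order of 226 is 156.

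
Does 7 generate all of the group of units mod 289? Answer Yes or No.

Yes

φ(289) = φ(17^2) = 17·(17−1) = 272 = 2^4 · 17.
Test 7^(272/q) mod 289 for each prime factor q of 272:
7^136 ≡ 288 (mod 289)  [q = 2: ≢ 1 ✓]
7^16 ≡ 52 (mod 289)  [q = 17: ≢ 1 ✓]
All checks pass, so 7 has order 272 and is a primitive root modulo 289.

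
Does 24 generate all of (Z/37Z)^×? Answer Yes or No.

φ(37) = 37 − 1 = 36 = 2^2 · 3^2.
24 is a primitive root mod 37 iff 24^(φ(37)/q) ≢ 1 for every prime q | φ(37), i.e. q ∈ {2, 3}.
24^18 ≡ 36 (mod 37)  [q = 2: ≢ 1 ✓]
24^12 ≡ 10 (mod 37)  [q = 3: ≢ 1 ✓]
All checks pass, so 24 has order 36 and is a primitive root modulo 37.

Yes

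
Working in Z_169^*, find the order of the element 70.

4

By Lagrange's theorem, ord_169(70) divides φ(169) = φ(13^2) = 13·(13−1) = 156 = 2^2 · 3 · 13.
Divisors of 156: 1, 2, 3, 4, 6, 12, 13, 26, 39, 52, 78, 156.
Test each divisor d:
70^1 ≡ 70
70^2 ≡ 168
70^3 ≡ 99
70^4 ≡ 1
So ord_169(70) = 4.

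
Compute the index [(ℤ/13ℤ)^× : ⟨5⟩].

ord(5) | φ(13) = 13 − 1 = 12 = 2^2 · 3.
Divisors of 12: 1, 2, 3, 4, 6, 12.
Test each divisor d:
5^1 ≡ 5
5^2 ≡ 12
5^3 ≡ 8
5^4 ≡ 1
The order of 5 is 4, so the subgroup it generates has 4 elements.
Index = |(Z/13Z)^×| / |⟨5⟩| = 12 / 4 = 3.

3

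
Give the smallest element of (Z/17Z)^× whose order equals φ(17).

φ(17) = 17 − 1 = 16 = 2^4.
g is a primitive root iff g^(16/q) ≢ 1 (mod 17) for each prime q ∈ {2}.
g = 2: 2^8 ≡ 1 — hits 1, so not a primitive root.
g = 3: 3^8 ≡ 16 — none is 1, so 3 is a primitive root.
The smallest primitive root modulo 17 is 3.

3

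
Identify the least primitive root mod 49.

φ(49) = φ(7^2) = 7·(7−1) = 42 = 2 · 3 · 7.
Test candidates g = 2, 3, … against the prime factors q ∈ {2, 3, 7} of φ(49): g is a generator iff g^(42/q) ≢ 1 for every such q.
g = 2: 2^21 ≡ 1 — hits 1, so not a primitive root.
g = 3: 3^21 ≡ 48; 3^14 ≡ 30; 3^6 ≡ 43 — none is 1, so 3 is a primitive root.
Hence the least primitive root of 49 is 3.

3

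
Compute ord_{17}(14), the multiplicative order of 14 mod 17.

16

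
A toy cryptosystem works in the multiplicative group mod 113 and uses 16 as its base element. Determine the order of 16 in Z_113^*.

7

By Lagrange's theorem, ord_113(16) divides φ(113) = 113 − 1 = 112 = 2^4 · 7.
Divisors of 112: 1, 2, 4, 7, 8, 14, 16, 28, 56, 112.
Test each divisor d:
16^1 ≡ 16
16^2 ≡ 30
16^4 ≡ 109
16^7 ≡ 1
Therefore the multiplicative order of 16 modulo 113 is 7.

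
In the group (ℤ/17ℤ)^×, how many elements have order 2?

φ(17) = 17 − 1 = 16 = 2^4.
Since (Z/17Z)^× is cyclic of order 16, the number of elements of order d is φ(d) when d | 16 and 0 otherwise.
2 | 16, and φ(2) = 2 − 1 = 1.

1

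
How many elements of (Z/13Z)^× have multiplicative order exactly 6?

2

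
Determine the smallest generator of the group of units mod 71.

7

φ(71) = 71 − 1 = 70 = 2 · 5 · 7.
Test candidates g = 2, 3, … against the prime factors q ∈ {2, 5, 7} of φ(71): g is a generator iff g^(70/q) ≢ 1 for every such q.
g = 2: 2^35 ≡ 1 — hits 1, so not a primitive root.
g = 3: 3^35 ≡ 1 — hits 1, so not a primitive root.
g = 4: 4^35 ≡ 1 — hits 1, so not a primitive root.
g = 5: 5^35 ≡ 1 — hits 1, so not a primitive root.
g = 6: 6^35 ≡ 1 — hits 1, so not a primitive root.
g = 7: 7^35 ≡ 70; 7^14 ≡ 54; 7^10 ≡ 45 — none is 1, so 7 is a primitive root.
So 7 is the smallest generator of (Z/71Z)^×.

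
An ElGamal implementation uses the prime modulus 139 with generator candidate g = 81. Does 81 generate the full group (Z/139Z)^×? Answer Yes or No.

φ(139) = 139 − 1 = 138 = 2 · 3 · 23.
It suffices to check that the order of 81 is not a proper divisor of 138: compute 81^(138/q) for q ∈ {2, 3, 23}.
81^69 ≡ 1 (mod 139)  [q = 2: ≡ 1 ✗]
81^46 ≡ 42 (mod 139)  [q = 3: ≢ 1 ✓]
81^6 ≡ 129 (mod 139)  [q = 23: ≢ 1 ✓]
Since 81^69 ≡ 1, the order of 81 divides 69 < 138, so 81 is not a primitive root.

No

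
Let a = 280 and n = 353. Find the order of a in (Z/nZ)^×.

88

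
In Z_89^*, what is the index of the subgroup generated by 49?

Since 49 ∈ (Z/89Z)^×, its order divides φ(89) = 89 − 1 = 88 = 2^3 · 11.
Divisors of 88: 1, 2, 4, 8, 11, 22, 44, 88.
Test each divisor d:
49^1 ≡ 49 (mod 89)
49^2 ≡ 87 (mod 89)
49^4 ≡ 4 (mod 89)
49^8 ≡ 16 (mod 89)
49^11 ≡ 34 (mod 89)
49^22 ≡ 88 (mod 89)
49^44 ≡ 1 (mod 89) ✓
Thus |⟨49⟩| = ord(49) = 44.
The index is φ(89) / ord(49) = 88 / 44 = 2.

2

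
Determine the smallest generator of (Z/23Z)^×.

φ(23) = 23 − 1 = 22 = 2 · 11.
Test candidates g = 2, 3, … against the prime factors q ∈ {2, 11} of φ(23): g is a generator iff g^(22/q) ≢ 1 for every such q.
g = 2: 2^11 ≡ 1 — hits 1, so not a primitive root.
g = 3: 3^11 ≡ 1 — hits 1, so not a primitive root.
g = 4: 4^11 ≡ 1 — hits 1, so not a primitive root.
g = 5: 5^11 ≡ 22; 5^2 ≡ 2 — none is 1, so 5 is a primitive root.
The smallest primitive root modulo 23 is 5.

5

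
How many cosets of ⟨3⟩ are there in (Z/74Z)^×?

Since 3 ∈ (Z/74Z)^×, its order divides φ(74) = φ(2)·φ(37) = 1·36 = 36 = 2^2 · 3^2.
Divisors of 36: 1, 2, 3, 4, 6, 9, 12, 18, 36.
Evaluate successive powers at the divisors of 36:
3^1 ≡ 3 (mod 74)
3^2 ≡ 9 (mod 74)
3^3 ≡ 27 (mod 74)
3^4 ≡ 7 (mod 74)
3^6 ≡ 63 (mod 74)
3^9 ≡ 73 (mod 74)
3^12 ≡ 47 (mod 74)
3^18 ≡ 1 (mod 74) ✓
So ord_74(3) = 18, hence |⟨3⟩| = 18.
The index is φ(74) / ord(3) = 36 / 18 = 2.

2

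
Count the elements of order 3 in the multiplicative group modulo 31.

2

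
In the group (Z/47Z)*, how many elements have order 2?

φ(47) = 47 − 1 = 46 = 2 · 23.
In a cyclic group of order 46, there are φ(d) elements of order d for each divisor d of 46, and zero for non-divisors.
2 | 46, and φ(2) = 2 − 1 = 1.

1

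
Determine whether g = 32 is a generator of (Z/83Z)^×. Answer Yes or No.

Yes

φ(83) = 83 − 1 = 82 = 2 · 41.
32 is a primitive root mod 83 iff 32^(φ(83)/q) ≢ 1 for every prime q | φ(83), i.e. q ∈ {2, 41}.
32^41 ≡ 82 (mod 83)  [q = 2: ≢ 1 ✓]
32^2 ≡ 28 (mod 83)  [q = 41: ≢ 1 ✓]
All checks pass, so 32 has order 82 and is a primitive root modulo 83.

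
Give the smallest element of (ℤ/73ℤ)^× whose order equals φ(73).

5

φ(73) = 73 − 1 = 72 = 2^3 · 3^2.
Test candidates g = 2, 3, … against the prime factors q ∈ {2, 3} of φ(73): g is a generator iff g^(72/q) ≢ 1 for every such q.
g = 2: 2^36 ≡ 1 — hits 1, so not a primitive root.
g = 3: 3^36 ≡ 1 — hits 1, so not a primitive root.
g = 4: 4^36 ≡ 1 — hits 1, so not a primitive root.
g = 5: 5^36 ≡ 72; 5^24 ≡ 8 — none is 1, so 5 is a primitive root.
So 5 is the smallest generator of (Z/73Z)^×.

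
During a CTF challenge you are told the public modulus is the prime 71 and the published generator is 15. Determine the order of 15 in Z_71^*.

Since 15 ∈ (Z/71Z)^×, its order divides φ(71) = 71 − 1 = 70 = 2 · 5 · 7.
Divisors of 70: 1, 2, 5, 7, 10, 14, 35, 70.
Test each divisor d:
15^1 ≡ 15
15^2 ≡ 12
15^5 ≡ 30
15^7 ≡ 5
15^10 ≡ 48
15^14 ≡ 25
15^35 ≡ 1
So ord_71(15) = 35.

35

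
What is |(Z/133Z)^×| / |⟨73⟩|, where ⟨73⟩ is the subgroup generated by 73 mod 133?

ord(73) | φ(133) = φ(7·19) = (7−1)·(19−1) = 6·18 = 108 = 2^2 · 3^3.
Divisors of 108: 1, 2, 3, 4, 6, 9, 12, 18, 27, 36, 54, 108.
Compute 73^d (mod 133) for the divisors d until we hit 1:
73^1 ≡ 73 (mod 133)
73^2 ≡ 9 (mod 133)
73^3 ≡ 125 (mod 133)
73^4 ≡ 81 (mod 133)
73^6 ≡ 64 (mod 133)
73^9 ≡ 20 (mod 133)
73^12 ≡ 106 (mod 133)
73^18 ≡ 1 (mod 133) ✓
The order of 73 is 18, so the subgroup it generates has 18 elements.
Index = |(Z/133Z)^×| / |⟨73⟩| = 108 / 18 = 6.

6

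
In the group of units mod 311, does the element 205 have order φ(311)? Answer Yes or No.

φ(311) = 311 − 1 = 310 = 2 · 5 · 31.
An element g generates (Z/311Z)^× iff g^(310/q) ≢ 1 (mod 311) for each prime q ∈ {2, 5, 31}.
205^155 ≡ 310 (mod 311)  [q = 2: ≢ 1 ✓]
205^62 ≡ 36 (mod 311)  [q = 5: ≢ 1 ✓]
205^10 ≡ 140 (mod 311)  [q = 31: ≢ 1 ✓]
All checks pass, so 205 has order 310 and is a primitive root modulo 311.

Yes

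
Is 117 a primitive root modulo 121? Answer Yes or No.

φ(121) = φ(11^2) = 11·(11−1) = 110 = 2 · 5 · 11.
117 is a primitive root mod 121 iff 117^(φ(121)/q) ≢ 1 for every prime q | φ(121), i.e. q ∈ {2, 5, 11}.
117^55 ≡ 120 (mod 121)  [q = 2: ≢ 1 ✓]
117^22 ≡ 27 (mod 121)  [q = 5: ≢ 1 ✓]
117^10 ≡ 111 (mod 121)  [q = 11: ≢ 1 ✓]
Every test exponent gives a nontrivial residue, hence 117 generates the full group.

Yes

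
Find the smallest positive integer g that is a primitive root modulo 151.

φ(151) = 151 − 1 = 150 = 2 · 3 · 5^2.
g is a primitive root iff g^(150/q) ≢ 1 (mod 151) for each prime q ∈ {2, 3, 5}.
g = 2: 2^75 ≡ 1 — hits 1, so not a primitive root.
g = 3: 3^75 ≡ 150; 3^50 ≡ 1 — hits 1, so not a primitive root.
g = 4: 4^75 ≡ 1 — hits 1, so not a primitive root.
g = 5: 5^75 ≡ 1 — hits 1, so not a primitive root.
g = 6: 6^75 ≡ 150; 6^50 ≡ 32; 6^30 ≡ 59 — none is 1, so 6 is a primitive root.
So 6 is the smallest generator of (Z/151Z)^×.

6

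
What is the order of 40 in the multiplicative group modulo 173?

ord(40) | φ(173) = 173 − 1 = 172 = 2^2 · 43.
Divisors of 172: 1, 2, 4, 43, 86, 172.
Evaluate successive powers at the divisors of 172:
40^1 ≡ 40 (mod 173)
40^2 ≡ 43 (mod 173)
40^4 ≡ 119 (mod 173)
40^43 ≡ 172 (mod 173)
40^86 ≡ 1 (mod 173) ✓
So ord_173(40) = 86.

86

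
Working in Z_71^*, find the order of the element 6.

By Lagrange's theorem, ord_71(6) divides φ(71) = 71 − 1 = 70 = 2 · 5 · 7.
Divisors of 70: 1, 2, 5, 7, 10, 14, 35, 70.
Compute 6^d (mod 71) for the divisors d until we hit 1:
6^1 ≡ 6 (mod 71)
6^2 ≡ 36 (mod 71)
6^5 ≡ 37 (mod 71)
6^7 ≡ 54 (mod 71)
6^10 ≡ 20 (mod 71)
6^14 ≡ 5 (mod 71)
6^35 ≡ 1 (mod 71) ✓
Hence ord(6) = 35.

35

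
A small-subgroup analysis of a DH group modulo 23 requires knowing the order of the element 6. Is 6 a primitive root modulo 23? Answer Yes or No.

No

φ(23) = 23 − 1 = 22 = 2 · 11.
Test 6^(22/q) mod 23 for each prime factor q of 22:
6^11 ≡ 1 (mod 23)  [q = 2: ≡ 1 ✗]
6^2 ≡ 13 (mod 23)  [q = 11: ≢ 1 ✓]
6^11 ≡ 1 shows ord(6) | 11, strictly less than φ(23); not a primitive root.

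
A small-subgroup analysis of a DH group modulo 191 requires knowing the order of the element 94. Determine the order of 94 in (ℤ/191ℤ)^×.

ord(94) | φ(191) = 191 − 1 = 190 = 2 · 5 · 19.
Divisors of 190: 1, 2, 5, 10, 19, 38, 95, 190.
Check 94^d mod 191 for each divisor in increasing order:
94^1 ≡ 94 (mod 191)
94^2 ≡ 50 (mod 191)
94^5 ≡ 70 (mod 191)
94^10 ≡ 125 (mod 191)
94^19 ≡ 152 (mod 191)
94^38 ≡ 184 (mod 191)
94^95 ≡ 190 (mod 191)
94^190 ≡ 1 (mod 191) ✓
So ord_191(94) = 190.

190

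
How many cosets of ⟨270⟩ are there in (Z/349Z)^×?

The order of 270 must divide φ(349) = 349 − 1 = 348 = 2^2 · 3 · 29.
Divisors of 348: 1, 2, 3, 4, 6, 12, 29, 58, 87, 116, 174, 348.
Evaluate successive powers at the divisors of 348:
270^1 ≡ 270 (mod 349)
270^2 ≡ 308 (mod 349)
270^3 ≡ 98 (mod 349)
270^4 ≡ 285 (mod 349)
270^6 ≡ 181 (mod 349)
270^12 ≡ 304 (mod 349)
270^29 ≡ 136 (mod 349)
270^58 ≡ 348 (mod 349)
270^87 ≡ 213 (mod 349)
270^116 ≡ 1 (mod 349) ✓
The order of 270 is 116, so the subgroup it generates has 116 elements.
[(Z/349Z)^× : ⟨270⟩] = 348/116 = 3.

3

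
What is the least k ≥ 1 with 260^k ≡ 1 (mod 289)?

ord(260) | φ(289) = φ(17^2) = 17·(17−1) = 272 = 2^4 · 17.
Divisors of 272: 1, 2, 4, 8, 16, 17, 34, 68, 136, 272.
Check 260^d mod 289 for each divisor in increasing order:
260^1 ≡ 260
260^2 ≡ 263
260^4 ≡ 98
260^8 ≡ 67
260^16 ≡ 154
260^17 ≡ 158
260^34 ≡ 110
260^68 ≡ 251
260^136 ≡ 288
260^272 ≡ 1
So ord_289(260) = 272.

272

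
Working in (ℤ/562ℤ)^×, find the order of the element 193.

56

Since 193 ∈ (Z/562Z)^×, its order divides φ(562) = φ(2)·φ(281) = 1·280 = 280 = 2^3 · 5 · 7.
Divisors of 280: 1, 2, 4, 5, 7, 8, 10, 14, 20, 28, 35, 40, 56, 70, 140, 280.
Compute 193^d (mod 562) for the divisors d until we hit 1:
193^1 ≡ 193 (mod 562)
193^2 ≡ 157 (mod 562)
193^4 ≡ 483 (mod 562)
193^5 ≡ 489 (mod 562)
193^7 ≡ 341 (mod 562)
193^8 ≡ 59 (mod 562)
193^10 ≡ 271 (mod 562)
193^14 ≡ 509 (mod 562)
193^20 ≡ 381 (mod 562)
193^28 ≡ 561 (mod 562)
193^35 ≡ 221 (mod 562)
193^40 ≡ 165 (mod 562)
193^56 ≡ 1 (mod 562) ✓
Hence ord(193) = 56.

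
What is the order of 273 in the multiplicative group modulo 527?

By Lagrange's theorem, ord_527(273) divides φ(527) = φ(17·31) = (17−1)·(31−1) = 16·30 = 480 = 2^5 · 3 · 5.
Divisors of 480: 1, 2, 3, 4, 5, 6, 8, 10, 12, 15, 16, 20, 24, 30, 32, 40, 48, 60, 80, 96, 120, 160, 240, 480.
Test each divisor d:
273^1 ≡ 273 (mod 527)
273^2 ≡ 222 (mod 527)
273^3 ≡ 1 (mod 527) ✓
Therefore the multiplicative order of 273 modulo 527 is 3.

3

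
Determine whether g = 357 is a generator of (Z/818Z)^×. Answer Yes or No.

Yes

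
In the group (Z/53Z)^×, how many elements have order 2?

φ(53) = 53 − 1 = 52 = 2^2 · 13.
(Z/53Z)^× is cyclic (|G| = 52); a cyclic group of order m has exactly φ(d) elements of each order d | m, and none otherwise.
2 | 52, and φ(2) = 2 − 1 = 1.

1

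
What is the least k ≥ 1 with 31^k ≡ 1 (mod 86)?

21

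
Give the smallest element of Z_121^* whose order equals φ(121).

φ(121) = φ(11^2) = 11·(11−1) = 110 = 2 · 5 · 11.
Test candidates g = 2, 3, … against the prime factors q ∈ {2, 5, 11} of φ(121): g is a generator iff g^(110/q) ≢ 1 for every such q.
g = 2: 2^55 ≡ 120; 2^22 ≡ 81; 2^10 ≡ 56 — none is 1, so 2 is a primitive root.
Hence the least primitive root of 121 is 2.

2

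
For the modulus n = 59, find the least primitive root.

φ(59) = 59 − 1 = 58 = 2 · 29.
g is a primitive root iff g^(58/q) ≢ 1 (mod 59) for each prime q ∈ {2, 29}.
g = 2: 2^29 ≡ 58; 2^2 ≡ 4 — none is 1, so 2 is a primitive root.
Hence the least primitive root of 59 is 2.

2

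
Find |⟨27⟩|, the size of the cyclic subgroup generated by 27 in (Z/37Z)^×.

6

The order of 27 must divide φ(37) = 37 − 1 = 36 = 2^2 · 3^2.
Divisors of 36: 1, 2, 3, 4, 6, 9, 12, 18, 36.
Test each divisor d:
27^1 ≡ 27 (mod 37)
27^2 ≡ 26 (mod 37)
27^3 ≡ 36 (mod 37)
27^4 ≡ 10 (mod 37)
27^6 ≡ 1 (mod 37) ✓
Therefore the multiplicative order of 27 modulo 37 is 6.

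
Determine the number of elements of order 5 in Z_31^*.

φ(31) = 31 − 1 = 30 = 2 · 3 · 5.
(Z/31Z)^× is cyclic (|G| = 30); a cyclic group of order m has exactly φ(d) elements of each order d | m, and none otherwise.
5 | 30, and φ(5) = 5 − 1 = 4.

4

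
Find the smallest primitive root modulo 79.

3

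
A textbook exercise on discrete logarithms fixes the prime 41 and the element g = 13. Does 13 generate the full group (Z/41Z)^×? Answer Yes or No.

Yes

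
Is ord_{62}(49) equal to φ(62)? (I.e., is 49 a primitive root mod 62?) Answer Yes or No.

No

φ(62) = φ(2)·φ(31) = 1·30 = 30 = 2 · 3 · 5.
It suffices to check that the order of 49 is not a proper divisor of 30: compute 49^(30/q) for q ∈ {2, 3, 5}.
49^15 ≡ 1 (mod 62)  [q = 2: ≡ 1 ✗]
49^10 ≡ 5 (mod 62)  [q = 3: ≢ 1 ✓]
49^6 ≡ 47 (mod 62)  [q = 5: ≢ 1 ✓]
49^15 ≡ 1 shows ord(49) | 15, strictly less than φ(62); not a primitive root.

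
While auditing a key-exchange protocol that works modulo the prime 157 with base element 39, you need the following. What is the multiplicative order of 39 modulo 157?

By Lagrange's theorem, ord_157(39) divides φ(157) = 157 − 1 = 156 = 2^2 · 3 · 13.
Divisors of 156: 1, 2, 3, 4, 6, 12, 13, 26, 39, 52, 78, 156.
Check 39^d mod 157 for each divisor in increasing order:
39^1 ≡ 39 (mod 157)
39^2 ≡ 108 (mod 157)
39^3 ≡ 130 (mod 157)
39^4 ≡ 46 (mod 157)
39^6 ≡ 101 (mod 157)
39^12 ≡ 153 (mod 157)
39^13 ≡ 1 (mod 157) ✓
Therefore the multiplicative order of 39 modulo 157 is 13.

13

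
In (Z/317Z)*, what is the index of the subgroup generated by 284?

1

ord(284) | φ(317) = 317 − 1 = 316 = 2^2 · 79.
Divisors of 316: 1, 2, 4, 79, 158, 316.
Evaluate successive powers at the divisors of 316:
284^1 ≡ 284 (mod 317)
284^2 ≡ 138 (mod 317)
284^4 ≡ 24 (mod 317)
284^79 ≡ 114 (mod 317)
284^158 ≡ 316 (mod 317)
284^316 ≡ 1 (mod 317) ✓
The order of 284 is 316, so the subgroup it generates has 316 elements.
Index = |(Z/317Z)^×| / |⟨284⟩| = 316 / 316 = 1.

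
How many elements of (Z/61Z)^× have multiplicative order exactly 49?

0

φ(61) = 61 − 1 = 60 = 2^2 · 3 · 5.
(Z/61Z)^× is cyclic (|G| = 60); a cyclic group of order m has exactly φ(d) elements of each order d | m, and none otherwise.
Since 49 ∤ 60, the count is 0.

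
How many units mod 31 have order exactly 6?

φ(31) = 31 − 1 = 30 = 2 · 3 · 5.
(Z/31Z)^× is cyclic (|G| = 30); a cyclic group of order m has exactly φ(d) elements of each order d | m, and none otherwise.
6 = 2 · 3 divides 30, and φ(6) = 2.

2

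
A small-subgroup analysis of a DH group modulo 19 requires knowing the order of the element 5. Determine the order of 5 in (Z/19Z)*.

9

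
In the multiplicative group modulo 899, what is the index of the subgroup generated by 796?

By Lagrange's theorem, ord_899(796) divides φ(899) = φ(29·31) = (29−1)·(31−1) = 28·30 = 840 = 2^3 · 3 · 5 · 7.
Divisors of 840: 1, 2, 3, 4, 5, 6, 7, 8, 10, 12, 14, 15, 20, 21, 24, 28, 30, 35, 40, 42, 56, 60, 70, 84, 105, 120, 140, 168, 210, 280, 420, 840.
Test each divisor d:
796^1 ≡ 796
796^2 ≡ 720
796^3 ≡ 457
796^4 ≡ 576
796^5 ≡ 6
796^6 ≡ 281
796^7 ≡ 724
796^8 ≡ 45
796^10 ≡ 36
796^12 ≡ 748
796^14 ≡ 59
796^15 ≡ 216
796^20 ≡ 397
796^21 ≡ 463
796^24 ≡ 326
796^28 ≡ 784
796^30 ≡ 807
796^35 ≡ 347
796^40 ≡ 284
796^42 ≡ 407
796^56 ≡ 639
796^60 ≡ 373
796^70 ≡ 842
796^84 ≡ 233
796^105 ≡ 898
796^120 ≡ 683
796^140 ≡ 552
796^168 ≡ 349
796^210 ≡ 1
So ord_899(796) = 210, hence |⟨796⟩| = 210.
[(Z/899Z)^× : ⟨796⟩] = 840/210 = 4.

4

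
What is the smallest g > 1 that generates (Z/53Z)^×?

2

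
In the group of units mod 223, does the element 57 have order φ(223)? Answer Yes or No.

φ(223) = 223 − 1 = 222 = 2 · 3 · 37.
An element g generates (Z/223Z)^× iff g^(222/q) ≢ 1 (mod 223) for each prime q ∈ {2, 3, 37}.
57^111 ≡ 222 (mod 223)  [q = 2: ≢ 1 ✓]
57^74 ≡ 39 (mod 223)  [q = 3: ≢ 1 ✓]
57^6 ≡ 128 (mod 223)  [q = 37: ≢ 1 ✓]
All checks pass, so 57 has order 222 and is a primitive root modulo 223.

Yes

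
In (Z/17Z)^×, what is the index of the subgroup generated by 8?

2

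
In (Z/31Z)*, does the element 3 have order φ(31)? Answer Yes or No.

Yes

φ(31) = 31 − 1 = 30 = 2 · 3 · 5.
Test 3^(30/q) mod 31 for each prime factor q of 30:
3^15 ≡ 30 (mod 31)  [q = 2: ≢ 1 ✓]
3^10 ≡ 25 (mod 31)  [q = 3: ≢ 1 ✓]
3^6 ≡ 16 (mod 31)  [q = 5: ≢ 1 ✓]
None equal 1, so ord_31(3) = 30: 3 is a primitive root.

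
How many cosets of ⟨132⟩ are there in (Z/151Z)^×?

The order of 132 must divide φ(151) = 151 − 1 = 150 = 2 · 3 · 5^2.
Divisors of 150: 1, 2, 3, 5, 6, 10, 15, 25, 30, 50, 75, 150.
Compute 132^d (mod 151) for the divisors d until we hit 1:
132^1 ≡ 132
132^2 ≡ 59
132^3 ≡ 87
132^5 ≡ 150
132^6 ≡ 19
132^10 ≡ 1
The order of 132 is 10, so the subgroup it generates has 10 elements.
[(Z/151Z)^× : ⟨132⟩] = 150/10 = 15.

15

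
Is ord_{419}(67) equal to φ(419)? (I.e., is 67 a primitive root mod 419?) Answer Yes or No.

φ(419) = 419 − 1 = 418 = 2 · 11 · 19.
67 is a primitive root mod 419 iff 67^(φ(419)/q) ≢ 1 for every prime q | φ(419), i.e. q ∈ {2, 11, 19}.
67^209 ≡ 418 (mod 419)  [q = 2: ≢ 1 ✓]
67^38 ≡ 300 (mod 419)  [q = 11: ≢ 1 ✓]
67^22 ≡ 135 (mod 419)  [q = 19: ≢ 1 ✓]
All checks pass, so 67 has order 418 and is a primitive root modulo 419.

Yes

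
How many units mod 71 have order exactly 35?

24

φ(71) = 71 − 1 = 70 = 2 · 5 · 7.
(Z/71Z)^× is cyclic (|G| = 70); a cyclic group of order m has exactly φ(d) elements of each order d | m, and none otherwise.
35 = 5 · 7 divides 70, and φ(35) = 24.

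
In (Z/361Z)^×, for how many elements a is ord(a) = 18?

6

φ(361) = φ(19^2) = 19·(19−1) = 342 = 2 · 3^2 · 19.
(Z/361Z)^× is cyclic (|G| = 342); a cyclic group of order m has exactly φ(d) elements of each order d | m, and none otherwise.
18 = 2 · 3^2 divides 342, and φ(18) = 6.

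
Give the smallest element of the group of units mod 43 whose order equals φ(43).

3

φ(43) = 43 − 1 = 42 = 2 · 3 · 7.
g is a primitive root iff g^(42/q) ≢ 1 (mod 43) for each prime q ∈ {2, 3, 7}.
g = 2: 2^21 ≡ 42; 2^14 ≡ 1 — hits 1, so not a primitive root.
g = 3: 3^21 ≡ 42; 3^14 ≡ 36; 3^6 ≡ 41 — none is 1, so 3 is a primitive root.
Hence the least primitive root of 43 is 3.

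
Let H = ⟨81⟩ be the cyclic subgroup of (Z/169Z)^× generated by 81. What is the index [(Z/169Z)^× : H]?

Since 81 ∈ (Z/169Z)^×, its order divides φ(169) = φ(13^2) = 13·(13−1) = 156 = 2^2 · 3 · 13.
Divisors of 156: 1, 2, 3, 4, 6, 12, 13, 26, 39, 52, 78, 156.
Compute 81^d (mod 169) for the divisors d until we hit 1:
81^1 ≡ 81 (mod 169)
81^2 ≡ 139 (mod 169)
81^3 ≡ 105 (mod 169)
81^4 ≡ 55 (mod 169)
81^6 ≡ 40 (mod 169)
81^12 ≡ 79 (mod 169)
81^13 ≡ 146 (mod 169)
81^26 ≡ 22 (mod 169)
81^39 ≡ 1 (mod 169) ✓
Thus |⟨81⟩| = ord(81) = 39.
Index = |(Z/169Z)^×| / |⟨81⟩| = 156 / 39 = 4.

4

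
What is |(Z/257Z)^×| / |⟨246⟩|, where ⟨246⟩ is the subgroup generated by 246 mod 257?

4

Since 246 ∈ (Z/257Z)^×, its order divides φ(257) = 257 − 1 = 256 = 2^8.
Divisors of 256: 1, 2, 4, 8, 16, 32, 64, 128, 256.
Check 246^d mod 257 for each divisor in increasing order:
246^1 ≡ 246 (mod 257)
246^2 ≡ 121 (mod 257)
246^4 ≡ 249 (mod 257)
246^8 ≡ 64 (mod 257)
246^16 ≡ 241 (mod 257)
246^32 ≡ 256 (mod 257)
246^64 ≡ 1 (mod 257) ✓
Thus |⟨246⟩| = ord(246) = 64.
The index is φ(257) / ord(246) = 256 / 64 = 4.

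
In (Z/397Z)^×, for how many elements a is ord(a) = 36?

12

φ(397) = 397 − 1 = 396 = 2^2 · 3^2 · 11.
(Z/397Z)^× is cyclic (|G| = 396); a cyclic group of order m has exactly φ(d) elements of each order d | m, and none otherwise.
36 = 2^2 · 3^2 divides 396, and φ(36) = 12.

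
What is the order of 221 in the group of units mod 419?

The order of 221 must divide φ(419) = 419 − 1 = 418 = 2 · 11 · 19.
Divisors of 418: 1, 2, 11, 19, 22, 38, 209, 418.
Test each divisor d:
221^1 ≡ 221 (mod 419)
221^2 ≡ 237 (mod 419)
221^11 ≡ 220 (mod 419)
221^19 ≡ 317 (mod 419)
221^22 ≡ 215 (mod 419)
221^38 ≡ 348 (mod 419)
221^209 ≡ 418 (mod 419)
221^418 ≡ 1 (mod 419) ✓
Therefore the multiplicative order of 221 modulo 419 is 418.

418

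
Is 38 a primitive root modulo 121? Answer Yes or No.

No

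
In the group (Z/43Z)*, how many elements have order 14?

φ(43) = 43 − 1 = 42 = 2 · 3 · 7.
(Z/43Z)^× is cyclic (|G| = 42); a cyclic group of order m has exactly φ(d) elements of each order d | m, and none otherwise.
14 = 2 · 7 divides 42, and φ(14) = 6.

6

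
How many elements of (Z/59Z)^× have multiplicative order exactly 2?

φ(59) = 59 − 1 = 58 = 2 · 29.
In a cyclic group of order 58, there are φ(d) elements of order d for each divisor d of 58, and zero for non-divisors.
2 | 58, and φ(2) = 2 − 1 = 1.

1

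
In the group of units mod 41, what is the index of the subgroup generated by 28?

1

The order of 28 must divide φ(41) = 41 − 1 = 40 = 2^3 · 5.
Divisors of 40: 1, 2, 4, 5, 8, 10, 20, 40.
Test each divisor d:
28^1 ≡ 28
28^2 ≡ 5
28^4 ≡ 25
28^5 ≡ 3
28^8 ≡ 10
28^10 ≡ 9
28^20 ≡ 40
28^40 ≡ 1
So ord_41(28) = 40, hence |⟨28⟩| = 40.
Index = |(Z/41Z)^×| / |⟨28⟩| = 40 / 40 = 1.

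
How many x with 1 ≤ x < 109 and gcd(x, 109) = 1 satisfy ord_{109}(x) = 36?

φ(109) = 109 − 1 = 108 = 2^2 · 3^3.
(Z/109Z)^× is cyclic (|G| = 108); a cyclic group of order m has exactly φ(d) elements of each order d | m, and none otherwise.
36 = 2^2 · 3^2 divides 108, and φ(36) = 12.

12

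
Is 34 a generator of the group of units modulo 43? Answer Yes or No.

φ(43) = 43 − 1 = 42 = 2 · 3 · 7.
Test 34^(42/q) mod 43 for each prime factor q of 42:
34^21 ≡ 42 (mod 43)  [q = 2: ≢ 1 ✓]
34^14 ≡ 6 (mod 43)  [q = 3: ≢ 1 ✓]
34^6 ≡ 4 (mod 43)  [q = 7: ≢ 1 ✓]
Every test exponent gives a nontrivial residue, hence 34 generates the full group.

Yes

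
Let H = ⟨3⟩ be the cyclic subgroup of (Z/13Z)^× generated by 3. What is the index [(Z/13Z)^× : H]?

4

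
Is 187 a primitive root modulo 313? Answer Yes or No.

Yes

φ(313) = 313 − 1 = 312 = 2^3 · 3 · 13.
Test 187^(312/q) mod 313 for each prime factor q of 312:
187^156 ≡ 312 (mod 313)  [q = 2: ≢ 1 ✓]
187^104 ≡ 98 (mod 313)  [q = 3: ≢ 1 ✓]
187^24 ≡ 280 (mod 313)  [q = 13: ≢ 1 ✓]
Every test exponent gives a nontrivial residue, hence 187 generates the full group.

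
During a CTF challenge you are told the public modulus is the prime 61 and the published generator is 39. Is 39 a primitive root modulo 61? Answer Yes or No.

No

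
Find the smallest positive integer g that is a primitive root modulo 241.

7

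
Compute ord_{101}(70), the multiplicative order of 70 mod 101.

50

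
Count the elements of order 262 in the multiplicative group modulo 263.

130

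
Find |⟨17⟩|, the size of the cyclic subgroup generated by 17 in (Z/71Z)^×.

10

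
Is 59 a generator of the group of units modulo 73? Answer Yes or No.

φ(73) = 73 − 1 = 72 = 2^3 · 3^2.
It suffices to check that the order of 59 is not a proper divisor of 72: compute 59^(72/q) for q ∈ {2, 3}.
59^36 ≡ 72 (mod 73)  [q = 2: ≢ 1 ✓]
59^24 ≡ 64 (mod 73)  [q = 3: ≢ 1 ✓]
None equal 1, so ord_73(59) = 72: 59 is a primitive root.

Yes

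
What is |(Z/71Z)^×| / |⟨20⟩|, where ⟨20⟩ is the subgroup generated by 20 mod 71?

The order of 20 must divide φ(71) = 71 − 1 = 70 = 2 · 5 · 7.
Divisors of 70: 1, 2, 5, 7, 10, 14, 35, 70.
Evaluate successive powers at the divisors of 70:
20^1 ≡ 20 (mod 71)
20^2 ≡ 45 (mod 71)
20^5 ≡ 30 (mod 71)
20^7 ≡ 1 (mod 71) ✓
So ord_71(20) = 7, hence |⟨20⟩| = 7.
Index = |(Z/71Z)^×| / |⟨20⟩| = 70 / 7 = 10.

10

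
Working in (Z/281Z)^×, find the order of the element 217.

ord(217) | φ(281) = 281 − 1 = 280 = 2^3 · 5 · 7.
Divisors of 280: 1, 2, 4, 5, 7, 8, 10, 14, 20, 28, 35, 40, 56, 70, 140, 280.
Check 217^d mod 281 for each divisor in increasing order:
217^1 ≡ 217 (mod 281)
217^2 ≡ 162 (mod 281)
217^4 ≡ 111 (mod 281)
217^5 ≡ 202 (mod 281)
217^7 ≡ 128 (mod 281)
217^8 ≡ 238 (mod 281)
217^10 ≡ 59 (mod 281)
217^14 ≡ 86 (mod 281)
217^20 ≡ 109 (mod 281)
217^28 ≡ 90 (mod 281)
217^35 ≡ 280 (mod 281)
217^40 ≡ 79 (mod 281)
217^56 ≡ 232 (mod 281)
217^70 ≡ 1 (mod 281) ✓
Therefore the multiplicative order of 217 modulo 281 is 70.

70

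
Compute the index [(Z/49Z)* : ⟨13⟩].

The order of 13 must divide φ(49) = φ(7^2) = 7·(7−1) = 42 = 2 · 3 · 7.
Divisors of 42: 1, 2, 3, 6, 7, 14, 21, 42.
Check 13^d mod 49 for each divisor in increasing order:
13^1 ≡ 13 (mod 49)
13^2 ≡ 22 (mod 49)
13^3 ≡ 41 (mod 49)
13^6 ≡ 15 (mod 49)
13^7 ≡ 48 (mod 49)
13^14 ≡ 1 (mod 49) ✓
So ord_49(13) = 14, hence |⟨13⟩| = 14.
Index = |(Z/49Z)^×| / |⟨13⟩| = 42 / 14 = 3.

3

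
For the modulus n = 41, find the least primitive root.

6

φ(41) = 41 − 1 = 40 = 2^3 · 5.
Test candidates g = 2, 3, … against the prime factors q ∈ {2, 5} of φ(41): g is a generator iff g^(40/q) ≢ 1 for every such q.
g = 2: 2^20 ≡ 1 — hits 1, so not a primitive root.
g = 3: 3^20 ≡ 40; 3^8 ≡ 1 — hits 1, so not a primitive root.
g = 4: 4^20 ≡ 1 — hits 1, so not a primitive root.
g = 5: 5^20 ≡ 1 — hits 1, so not a primitive root.
g = 6: 6^20 ≡ 40; 6^8 ≡ 10 — none is 1, so 6 is a primitive root.
So 6 is the smallest generator of (Z/41Z)^×.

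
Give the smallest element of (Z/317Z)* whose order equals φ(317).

2

φ(317) = 317 − 1 = 316 = 2^2 · 79.
g is a primitive root iff g^(316/q) ≢ 1 (mod 317) for each prime q ∈ {2, 79}.
g = 2: 2^158 ≡ 316; 2^4 ≡ 16 — none is 1, so 2 is a primitive root.
Hence the least primitive root of 317 is 2.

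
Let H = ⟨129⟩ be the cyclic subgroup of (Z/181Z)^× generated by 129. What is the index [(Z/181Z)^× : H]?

4

Since 129 ∈ (Z/181Z)^×, its order divides φ(181) = 181 − 1 = 180 = 2^2 · 3^2 · 5.
Divisors of 180: 1, 2, 3, 4, 5, 6, 9, 10, 12, 15, 18, 20, 30, 36, 45, 60, 90, 180.
Compute 129^d (mod 181) for the divisors d until we hit 1:
129^1 ≡ 129 (mod 181)
129^2 ≡ 170 (mod 181)
129^3 ≡ 29 (mod 181)
129^4 ≡ 121 (mod 181)
129^5 ≡ 43 (mod 181)
129^6 ≡ 117 (mod 181)
129^9 ≡ 135 (mod 181)
129^10 ≡ 39 (mod 181)
129^12 ≡ 114 (mod 181)
129^15 ≡ 48 (mod 181)
129^18 ≡ 125 (mod 181)
129^20 ≡ 73 (mod 181)
129^30 ≡ 132 (mod 181)
129^36 ≡ 59 (mod 181)
129^45 ≡ 1 (mod 181) ✓
The order of 129 is 45, so the subgroup it generates has 45 elements.
Index = |(Z/181Z)^×| / |⟨129⟩| = 180 / 45 = 4.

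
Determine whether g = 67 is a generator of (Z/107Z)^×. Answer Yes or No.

Yes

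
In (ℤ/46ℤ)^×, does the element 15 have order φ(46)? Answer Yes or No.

Yes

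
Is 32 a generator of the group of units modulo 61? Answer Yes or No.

φ(61) = 61 − 1 = 60 = 2^2 · 3 · 5.
An element g generates (Z/61Z)^× iff g^(60/q) ≢ 1 (mod 61) for each prime q ∈ {2, 3, 5}.
32^30 ≡ 60 (mod 61)  [q = 2: ≢ 1 ✓]
32^20 ≡ 13 (mod 61)  [q = 3: ≢ 1 ✓]
32^12 ≡ 1 (mod 61)  [q = 5: ≡ 1 ✗]
The check at q = 5 fails, so 32 generates a proper subgroup.

No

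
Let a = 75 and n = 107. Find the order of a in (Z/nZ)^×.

53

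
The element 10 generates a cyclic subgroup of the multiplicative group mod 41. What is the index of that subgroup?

Since 10 ∈ (Z/41Z)^×, its order divides φ(41) = 41 − 1 = 40 = 2^3 · 5.
Divisors of 40: 1, 2, 4, 5, 8, 10, 20, 40.
Test each divisor d:
10^1 ≡ 10
10^2 ≡ 18
10^4 ≡ 37
10^5 ≡ 1
So ord_41(10) = 5, hence |⟨10⟩| = 5.
[(Z/41Z)^× : ⟨10⟩] = 40/5 = 8.

8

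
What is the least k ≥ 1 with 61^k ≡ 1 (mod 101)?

The order of 61 must divide φ(101) = 101 − 1 = 100 = 2^2 · 5^2.
Divisors of 100: 1, 2, 4, 5, 10, 20, 25, 50, 100.
Check 61^d mod 101 for each divisor in increasing order:
61^1 ≡ 61 (mod 101)
61^2 ≡ 85 (mod 101)
61^4 ≡ 54 (mod 101)
61^5 ≡ 62 (mod 101)
61^10 ≡ 6 (mod 101)
61^20 ≡ 36 (mod 101)
61^25 ≡ 10 (mod 101)
61^50 ≡ 100 (mod 101)
61^100 ≡ 1 (mod 101) ✓
Hence ord(61) = 100.

100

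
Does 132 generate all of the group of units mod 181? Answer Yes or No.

φ(181) = 181 − 1 = 180 = 2^2 · 3^2 · 5.
It suffices to check that the order of 132 is not a proper divisor of 180: compute 132^(180/q) for q ∈ {2, 3, 5}.
132^90 ≡ 1 (mod 181)  [q = 2: ≡ 1 ✗]
132^60 ≡ 1 (mod 181)  [q = 3: ≡ 1 ✗]
132^36 ≡ 1 (mod 181)  [q = 5: ≡ 1 ✗]
Since 132^90 ≡ 1, the order of 132 divides 90 < 180, so 132 is not a primitive root.

No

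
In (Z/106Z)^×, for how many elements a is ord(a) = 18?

φ(106) = φ(2)·φ(53) = 1·52 = 52 = 2^2 · 13.
In a cyclic group of order 52, there are φ(d) elements of order d for each divisor d of 52, and zero for non-divisors.
Here 52 is not a multiple of 18, so there are no elements of order 18.

0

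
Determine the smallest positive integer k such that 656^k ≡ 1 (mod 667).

308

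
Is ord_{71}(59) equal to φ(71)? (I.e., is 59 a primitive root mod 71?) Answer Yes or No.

Yes

φ(71) = 71 − 1 = 70 = 2 · 5 · 7.
An element g generates (Z/71Z)^× iff g^(70/q) ≢ 1 (mod 71) for each prime q ∈ {2, 5, 7}.
59^35 ≡ 70 (mod 71)  [q = 2: ≢ 1 ✓]
59^14 ≡ 57 (mod 71)  [q = 5: ≢ 1 ✓]
59^10 ≡ 32 (mod 71)  [q = 7: ≢ 1 ✓]
None equal 1, so ord_71(59) = 70: 59 is a primitive root.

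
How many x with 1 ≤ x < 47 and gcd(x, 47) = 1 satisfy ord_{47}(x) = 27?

φ(47) = 47 − 1 = 46 = 2 · 23.
(Z/47Z)^× is cyclic (|G| = 46); a cyclic group of order m has exactly φ(d) elements of each order d | m, and none otherwise.
27 does not divide 46, so no element of (Z/47Z)^× has order 27.

0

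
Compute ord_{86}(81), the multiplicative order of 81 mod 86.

21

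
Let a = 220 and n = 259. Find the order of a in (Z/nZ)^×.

36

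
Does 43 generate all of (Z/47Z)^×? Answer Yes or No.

Yes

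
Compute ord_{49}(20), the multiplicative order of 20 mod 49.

14

By Lagrange's theorem, ord_49(20) divides φ(49) = φ(7^2) = 7·(7−1) = 42 = 2 · 3 · 7.
Divisors of 42: 1, 2, 3, 6, 7, 14, 21, 42.
Evaluate successive powers at the divisors of 42:
20^1 ≡ 20 (mod 49)
20^2 ≡ 8 (mod 49)
20^3 ≡ 13 (mod 49)
20^6 ≡ 22 (mod 49)
20^7 ≡ 48 (mod 49)
20^14 ≡ 1 (mod 49) ✓
So ord_49(20) = 14.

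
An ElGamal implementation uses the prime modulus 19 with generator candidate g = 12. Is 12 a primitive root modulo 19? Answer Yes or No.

No

φ(19) = 19 − 1 = 18 = 2 · 3^2.
12 is a primitive root mod 19 iff 12^(φ(19)/q) ≢ 1 for every prime q | φ(19), i.e. q ∈ {2, 3}.
12^9 ≡ 18 (mod 19)  [q = 2: ≢ 1 ✓]
12^6 ≡ 1 (mod 19)  [q = 3: ≡ 1 ✗]
The check at q = 3 fails, so 12 generates a proper subgroup.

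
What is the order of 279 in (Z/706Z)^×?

352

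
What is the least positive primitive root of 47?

φ(47) = 47 − 1 = 46 = 2 · 23.
g is a primitive root iff g^(46/q) ≢ 1 (mod 47) for each prime q ∈ {2, 23}.
g = 2: 2^23 ≡ 1 — hits 1, so not a primitive root.
g = 3: 3^23 ≡ 1 — hits 1, so not a primitive root.
g = 4: 4^23 ≡ 1 — hits 1, so not a primitive root.
g = 5: 5^23 ≡ 46; 5^2 ≡ 25 — none is 1, so 5 is a primitive root.
The smallest primitive root modulo 47 is 5.

5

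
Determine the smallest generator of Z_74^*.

5

φ(74) = φ(2)·φ(37) = 1·36 = 36 = 2^2 · 3^2.
Test candidates g = 2, 3, … against the prime factors q ∈ {2, 3} of φ(74): g is a generator iff g^(36/q) ≢ 1 for every such q.
g = 2: gcd(2, 74) = 2 > 1, not a unit — skip.
g = 3: 3^18 ≡ 1 — hits 1, so not a primitive root.
g = 4: gcd(4, 74) = 2 > 1, not a unit — skip.
g = 5: 5^18 ≡ 73; 5^12 ≡ 47 — none is 1, so 5 is a primitive root.
So 5 is the smallest generator of (Z/74Z)^×.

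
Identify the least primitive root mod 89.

3

φ(89) = 89 − 1 = 88 = 2^3 · 11.
Test candidates g = 2, 3, … against the prime factors q ∈ {2, 11} of φ(89): g is a generator iff g^(88/q) ≢ 1 for every such q.
g = 2: 2^44 ≡ 1 — hits 1, so not a primitive root.
g = 3: 3^44 ≡ 88; 3^8 ≡ 64 — none is 1, so 3 is a primitive root.
So 3 is the smallest generator of (Z/89Z)^×.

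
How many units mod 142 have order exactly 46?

0

φ(142) = φ(2)·φ(71) = 1·70 = 70 = 2 · 5 · 7.
In a cyclic group of order 70, there are φ(d) elements of order d for each divisor d of 70, and zero for non-divisors.
Since 46 ∤ 70, the count is 0.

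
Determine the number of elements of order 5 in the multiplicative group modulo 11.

4

φ(11) = 11 − 1 = 10 = 2 · 5.
In a cyclic group of order 10, there are φ(d) elements of order d for each divisor d of 10, and zero for non-divisors.
5 | 10, and φ(5) = 5 − 1 = 4.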